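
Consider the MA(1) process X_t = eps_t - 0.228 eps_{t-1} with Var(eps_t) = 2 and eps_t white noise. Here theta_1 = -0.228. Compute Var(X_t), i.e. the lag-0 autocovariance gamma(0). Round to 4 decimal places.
\gamma(0) = 2.1040

For an MA(q) process X_t = eps_t + sum_i theta_i eps_{t-i} with
Var(eps_t) = sigma^2, the variance is
  gamma(0) = sigma^2 * (1 + sum_i theta_i^2).
  sum_i theta_i^2 = (-0.228)^2 = 0.051984.
  gamma(0) = 2 * (1 + 0.051984) = 2 * 1.051984 = 2.103968, which rounds to 2.1040.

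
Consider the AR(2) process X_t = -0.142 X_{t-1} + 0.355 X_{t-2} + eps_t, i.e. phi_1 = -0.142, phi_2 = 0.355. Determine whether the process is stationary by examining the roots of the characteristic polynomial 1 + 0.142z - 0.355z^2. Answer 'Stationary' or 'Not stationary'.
\text{Stationary}

The AR(p) characteristic polynomial is P(z) = 1 + 0.142z - 0.355z^2.
Stationarity requires all roots to lie outside the unit circle, i.e. |z| > 1 for every root.
Set 1 + (0.142) z + (-0.355) z^2 = 0, i.e. a z^2 + b z + c = 0 with a = -0.355, b = 0.142, c = 1.
Discriminant D = b^2 - 4ac = (0.142)^2 - 4*(-0.355)*1 = 0.020164 - (-1.42) = 1.440164.
D >= 0, so the roots are real: z = (-b +/- sqrt(D)) / (2a) = (-0.142 +/- 1.200068) / (-0.71).
  z_1 = (-0.142 + 1.200068) / (-0.71) = -1.4902,   |z_1| = 1.4902.
  z_2 = (-0.142 - 1.200068) / (-0.71) = 1.8902,   |z_2| = 1.8902.
Moduli of all roots: 1.4902, 1.8902.
All moduli strictly greater than 1? Yes.
Verdict: Stationary.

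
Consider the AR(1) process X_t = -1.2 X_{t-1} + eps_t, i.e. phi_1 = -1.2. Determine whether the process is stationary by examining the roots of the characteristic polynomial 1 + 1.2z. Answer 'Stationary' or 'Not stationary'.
\text{Not stationary}

The AR(p) characteristic polynomial is P(z) = 1 + 1.2z.
Stationarity requires all roots to lie outside the unit circle, i.e. |z| > 1 for every root.
This is linear in z: 1 + (1.2) z = 0  =>  z = -1/(1.2) = -0.833333,  |z| = 0.833333.
Moduli of all roots: 0.8333.
All moduli strictly greater than 1? No.
Verdict: Not stationary.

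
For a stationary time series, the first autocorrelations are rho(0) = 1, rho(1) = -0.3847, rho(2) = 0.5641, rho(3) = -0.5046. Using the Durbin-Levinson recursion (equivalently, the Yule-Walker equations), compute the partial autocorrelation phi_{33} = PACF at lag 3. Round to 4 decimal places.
\phi_{33} = -0.3170

The PACF at lag k is phi_{kk}, the last component of the solution
to the Yule-Walker system G_k phi = r_k where
  (G_k)_{ij} = rho(|i - j|), (r_k)_i = rho(i), i,j = 1..k.
Equivalently, Durbin-Levinson gives phi_{kk} iteratively:
  phi_{11} = rho(1)
  phi_{kk} = [rho(k) - sum_{j=1..k-1} phi_{k-1,j} rho(k-j)]
            / [1 - sum_{j=1..k-1} phi_{k-1,j} rho(j)],
  phi_{k,j} = phi_{k-1,j} - phi_{kk} phi_{k-1,k-j},  j = 1..k-1.
Step k = 1:
  phi_11 = rho(1) = -0.3847.
Step k = 2:
  phi_22 = [rho(2) - phi_11 rho(1)] / [1 - phi_11 rho(1)] = [0.5641 - (-0.3847)(-0.3847)] / [1 - (-0.3847)(-0.3847)]
         = 0.41610591 / 0.85200591 = 0.488384.
  Update: phi_21 = phi_11 - phi_22 phi_11 = -0.3847 - (0.488384)(-0.3847) = -0.196819.
Step k = 3:
  phi_33 = [rho(3) - phi_21 rho(2) - phi_22 rho(1)] / [1 - phi_21 rho(1) - phi_22 rho(2)]
    numerator   = -0.5046 - (-0.196819)(0.5641) - (0.488384)(-0.3847) = -0.20569329
    denominator = 1 - (-0.196819)(-0.3847) - (0.488384)(0.5641) = 0.64878651
  phi_33 = -0.20569329 / 0.64878651 = -0.317.
Therefore phi_{33} = -0.3170.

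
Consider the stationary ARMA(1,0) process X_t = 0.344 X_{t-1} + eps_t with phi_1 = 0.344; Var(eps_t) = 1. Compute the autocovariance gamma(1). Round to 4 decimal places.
\gamma(1) = 0.3902

Multiply the model equation by X_{t-k} and take expectations. With theta_0 = psi_0 = 1 and psi_j the MA(infinity) weights, this gives
  gamma(k) - sum_i phi_i gamma(k-i) = c_k,
  c_k = sigma^2 * sum_{j=k..q} theta_j psi_{j-k}   (c_k = 0 for k > q),
using gamma(-m) = gamma(m).
Pure AR (q = 0): c_0 = sigma^2 = 1, c_k = 0 for k >= 1.
Equations for k = 0 and k = 1 (AR order 1):
  gamma(0) = phi_1 gamma(1) + c_0
  gamma(1) = phi_1 gamma(0) + c_1
Substituting the second into the first: gamma(0) (1 - phi_1^2) = c_0 + phi_1 c_1, so
  gamma(0) = c_0 / (1 - phi_1^2) = 1 / (1 - (0.344)^2) = 1 / 0.881664 = 1.134219.
  gamma(1) = phi_1 gamma(0) = (0.344)(1.134219) = 0.390171.
Therefore gamma(1) = 0.3902 (to 4 decimal places).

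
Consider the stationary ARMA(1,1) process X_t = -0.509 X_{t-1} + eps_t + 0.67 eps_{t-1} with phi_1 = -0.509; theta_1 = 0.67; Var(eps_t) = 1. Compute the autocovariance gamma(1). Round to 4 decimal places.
\gamma(1) = 0.1432

Multiply the model equation by X_{t-k} and take expectations. With theta_0 = psi_0 = 1 and psi_j the MA(infinity) weights, this gives
  gamma(k) - sum_i phi_i gamma(k-i) = c_k,
  c_k = sigma^2 * sum_{j=k..q} theta_j psi_{j-k}   (c_k = 0 for k > q),
using gamma(-m) = gamma(m).
psi-weights needed (psi_j = theta_j + sum_i phi_i psi_{j-i}):
  psi_1 = theta_1 + phi_1 = 0.67 + (-0.509) = 0.161
Right-hand sides:
  c_0 = sigma^2 (1 + theta_1 psi_1) = 1 * (1 + (0.67)(0.161)) = 1 * 1.10787 = 1.10787
  c_1 = sigma^2 theta_1 = 1 * (0.67) = 0.67
  c_2 = 0
Equations for k = 0 and k = 1 (AR order 1):
  gamma(0) = phi_1 gamma(1) + c_0
  gamma(1) = phi_1 gamma(0) + c_1
Substituting the second into the first: gamma(0) (1 - phi_1^2) = c_0 + phi_1 c_1, so
  gamma(0) = (c_0 + phi_1 c_1) / (1 - phi_1^2) = (1.10787 + (-0.509)(0.67)) / (1 - (-0.509)^2) = 0.76684 / 0.740919 = 1.034985.
  gamma(1) = phi_1 gamma(0) + c_1 = (-0.509)(1.034985) + (0.67) = 0.143193.
Therefore gamma(1) = 0.1432 (to 4 decimal places).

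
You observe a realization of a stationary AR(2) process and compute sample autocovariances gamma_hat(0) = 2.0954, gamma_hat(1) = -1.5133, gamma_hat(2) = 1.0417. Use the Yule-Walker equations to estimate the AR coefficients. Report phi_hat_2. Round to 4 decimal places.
\hat\phi_{2} = -0.0511

The Yule-Walker equations for an AR(p) process read, in matrix form,
  Gamma_p phi = r_p,   with   (Gamma_p)_{ij} = gamma(|i - j|),
                       (r_p)_i = gamma(i),   i,j = 1..p.
Substitute the sample gammas (Toeplitz matrix and right-hand side of size 2):
  Gamma_p = [[2.0954, -1.5133], [-1.5133, 2.0954]]
  r_p     = [-1.5133, 1.0417]
Written out:
  2.0954 phi_1 - 1.5133 phi_2 = -1.5133
  -1.5133 phi_1 + 2.0954 phi_2 = 1.0417
Solve by Cramer's rule:
  det = gamma(0)^2 - gamma(1)^2 = (2.0954)^2 - (-1.5133)^2 = 4.39070116 - 2.29007689 = 2.10062427
  phi_hat_1 = [gamma(1) gamma(0) - gamma(1) gamma(2)] / det = [(-1.5133)(2.0954) - (-1.5133)(1.0417)] / 2.10062427 = -1.59456421 / 2.10062427 = -0.7591
  phi_hat_2 = [gamma(0) gamma(2) - gamma(1)^2] / det = [(2.0954)(1.0417) - (-1.5133)^2] / 2.10062427 = -0.10729871 / 2.10062427 = -0.0511
So phi_hat = [-0.7591, -0.0511].
Therefore phi_hat_2 = -0.0511.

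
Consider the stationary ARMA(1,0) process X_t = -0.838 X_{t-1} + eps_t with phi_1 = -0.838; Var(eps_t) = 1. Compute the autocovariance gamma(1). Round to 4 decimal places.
\gamma(1) = -2.8144

Multiply the model equation by X_{t-k} and take expectations. With theta_0 = psi_0 = 1 and psi_j the MA(infinity) weights, this gives
  gamma(k) - sum_i phi_i gamma(k-i) = c_k,
  c_k = sigma^2 * sum_{j=k..q} theta_j psi_{j-k}   (c_k = 0 for k > q),
using gamma(-m) = gamma(m).
Pure AR (q = 0): c_0 = sigma^2 = 1, c_k = 0 for k >= 1.
Equations for k = 0 and k = 1 (AR order 1):
  gamma(0) = phi_1 gamma(1) + c_0
  gamma(1) = phi_1 gamma(0) + c_1
Substituting the second into the first: gamma(0) (1 - phi_1^2) = c_0 + phi_1 c_1, so
  gamma(0) = c_0 / (1 - phi_1^2) = 1 / (1 - (-0.838)^2) = 1 / 0.297756 = 3.358455.
  gamma(1) = phi_1 gamma(0) = (-0.838)(3.358455) = -2.814385.
Therefore gamma(1) = -2.8144 (to 4 decimal places).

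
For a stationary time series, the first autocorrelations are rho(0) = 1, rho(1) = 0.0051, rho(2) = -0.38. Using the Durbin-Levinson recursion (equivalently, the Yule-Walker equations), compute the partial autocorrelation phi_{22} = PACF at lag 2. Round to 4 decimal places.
\phi_{22} = -0.3800

The PACF at lag k is phi_{kk}, the last component of the solution
to the Yule-Walker system G_k phi = r_k where
  (G_k)_{ij} = rho(|i - j|), (r_k)_i = rho(i), i,j = 1..k.
Equivalently, Durbin-Levinson gives phi_{kk} iteratively:
  phi_{11} = rho(1)
  phi_{kk} = [rho(k) - sum_{j=1..k-1} phi_{k-1,j} rho(k-j)]
            / [1 - sum_{j=1..k-1} phi_{k-1,j} rho(j)],
  phi_{k,j} = phi_{k-1,j} - phi_{kk} phi_{k-1,k-j},  j = 1..k-1.
Step k = 1:
  phi_11 = rho(1) = 0.0051.
Step k = 2:
  phi_22 = [rho(2) - phi_11 rho(1)] / [1 - phi_11 rho(1)] = [-0.38 - (0.0051)(0.0051)] / [1 - (0.0051)(0.0051)]
         = -0.38002601 / 0.99997399 = -0.38.
Therefore phi_{22} = -0.3800.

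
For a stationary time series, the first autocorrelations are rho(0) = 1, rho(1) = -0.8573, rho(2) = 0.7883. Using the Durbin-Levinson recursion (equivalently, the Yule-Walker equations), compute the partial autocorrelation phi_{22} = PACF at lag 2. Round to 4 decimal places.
\phi_{22} = 0.2012

The PACF at lag k is phi_{kk}, the last component of the solution
to the Yule-Walker system G_k phi = r_k where
  (G_k)_{ij} = rho(|i - j|), (r_k)_i = rho(i), i,j = 1..k.
Equivalently, Durbin-Levinson gives phi_{kk} iteratively:
  phi_{11} = rho(1)
  phi_{kk} = [rho(k) - sum_{j=1..k-1} phi_{k-1,j} rho(k-j)]
            / [1 - sum_{j=1..k-1} phi_{k-1,j} rho(j)],
  phi_{k,j} = phi_{k-1,j} - phi_{kk} phi_{k-1,k-j},  j = 1..k-1.
Step k = 1:
  phi_11 = rho(1) = -0.8573.
Step k = 2:
  phi_22 = [rho(2) - phi_11 rho(1)] / [1 - phi_11 rho(1)] = [0.7883 - (-0.8573)(-0.8573)] / [1 - (-0.8573)(-0.8573)]
         = 0.05333671 / 0.26503671 = 0.2012.
Therefore phi_{22} = 0.2012.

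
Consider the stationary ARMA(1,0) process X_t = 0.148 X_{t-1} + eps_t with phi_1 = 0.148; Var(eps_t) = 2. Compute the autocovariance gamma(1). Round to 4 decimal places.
\gamma(1) = 0.3026

Multiply the model equation by X_{t-k} and take expectations. With theta_0 = psi_0 = 1 and psi_j the MA(infinity) weights, this gives
  gamma(k) - sum_i phi_i gamma(k-i) = c_k,
  c_k = sigma^2 * sum_{j=k..q} theta_j psi_{j-k}   (c_k = 0 for k > q),
using gamma(-m) = gamma(m).
Pure AR (q = 0): c_0 = sigma^2 = 2, c_k = 0 for k >= 1.
Equations for k = 0 and k = 1 (AR order 1):
  gamma(0) = phi_1 gamma(1) + c_0
  gamma(1) = phi_1 gamma(0) + c_1
Substituting the second into the first: gamma(0) (1 - phi_1^2) = c_0 + phi_1 c_1, so
  gamma(0) = c_0 / (1 - phi_1^2) = 2 / (1 - (0.148)^2) = 2 / 0.978096 = 2.044789.
  gamma(1) = phi_1 gamma(0) = (0.148)(2.044789) = 0.302629.
Therefore gamma(1) = 0.3026 (to 4 decimal places).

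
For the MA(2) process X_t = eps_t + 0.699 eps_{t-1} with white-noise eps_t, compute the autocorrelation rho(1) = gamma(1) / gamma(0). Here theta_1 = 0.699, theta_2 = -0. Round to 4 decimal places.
\rho(1) = 0.4696

For an MA(q) process with theta_0 = 1, the autocovariance is
  gamma(k) = sigma^2 * sum_{i=0..q-k} theta_i * theta_{i+k},
and rho(k) = gamma(k) / gamma(0). Sigma^2 cancels.
  numerator   = (1)*(0.699) + (0.699)*(-0) = 0.699.
  denominator = (1)^2 + (0.699)^2 + (-0)^2 = 1.488601.
  rho(1) = 0.699 / 1.488601 = 0.4696.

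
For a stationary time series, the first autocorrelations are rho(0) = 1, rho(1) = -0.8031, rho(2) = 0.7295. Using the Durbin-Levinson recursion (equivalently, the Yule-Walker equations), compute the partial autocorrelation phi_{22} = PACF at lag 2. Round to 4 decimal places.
\phi_{22} = 0.2381

The PACF at lag k is phi_{kk}, the last component of the solution
to the Yule-Walker system G_k phi = r_k where
  (G_k)_{ij} = rho(|i - j|), (r_k)_i = rho(i), i,j = 1..k.
Equivalently, Durbin-Levinson gives phi_{kk} iteratively:
  phi_{11} = rho(1)
  phi_{kk} = [rho(k) - sum_{j=1..k-1} phi_{k-1,j} rho(k-j)]
            / [1 - sum_{j=1..k-1} phi_{k-1,j} rho(j)],
  phi_{k,j} = phi_{k-1,j} - phi_{kk} phi_{k-1,k-j},  j = 1..k-1.
Step k = 1:
  phi_11 = rho(1) = -0.8031.
Step k = 2:
  phi_22 = [rho(2) - phi_11 rho(1)] / [1 - phi_11 rho(1)] = [0.7295 - (-0.8031)(-0.8031)] / [1 - (-0.8031)(-0.8031)]
         = 0.08453039 / 0.35503039 = 0.2381.
Therefore phi_{22} = 0.2381.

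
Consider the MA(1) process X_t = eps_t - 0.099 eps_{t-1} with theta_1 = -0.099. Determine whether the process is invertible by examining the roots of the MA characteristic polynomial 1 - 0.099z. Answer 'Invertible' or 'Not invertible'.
\text{Invertible}

The MA(q) characteristic polynomial is P(z) = 1 - 0.099z.
Invertibility requires all roots to lie outside the unit circle, i.e. |z| > 1 for every root.
This is linear in z: 1 + (-0.099) z = 0  =>  z = -1/(-0.099) = 10.10101,  |z| = 10.10101.
Moduli of all roots: 10.1010.
All moduli strictly greater than 1? Yes.
Verdict: Invertible.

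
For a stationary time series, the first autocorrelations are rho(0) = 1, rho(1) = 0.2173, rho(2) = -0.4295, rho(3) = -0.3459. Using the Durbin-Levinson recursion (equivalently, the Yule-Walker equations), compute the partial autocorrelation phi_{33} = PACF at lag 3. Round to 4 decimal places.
\phi_{33} = -0.1360

The PACF at lag k is phi_{kk}, the last component of the solution
to the Yule-Walker system G_k phi = r_k where
  (G_k)_{ij} = rho(|i - j|), (r_k)_i = rho(i), i,j = 1..k.
Equivalently, Durbin-Levinson gives phi_{kk} iteratively:
  phi_{11} = rho(1)
  phi_{kk} = [rho(k) - sum_{j=1..k-1} phi_{k-1,j} rho(k-j)]
            / [1 - sum_{j=1..k-1} phi_{k-1,j} rho(j)],
  phi_{k,j} = phi_{k-1,j} - phi_{kk} phi_{k-1,k-j},  j = 1..k-1.
Step k = 1:
  phi_11 = rho(1) = 0.2173.
Step k = 2:
  phi_22 = [rho(2) - phi_11 rho(1)] / [1 - phi_11 rho(1)] = [-0.4295 - (0.2173)(0.2173)] / [1 - (0.2173)(0.2173)]
         = -0.47671929 / 0.95278071 = -0.500345.
  Update: phi_21 = phi_11 - phi_22 phi_11 = 0.2173 - (-0.500345)(0.2173) = 0.326025.
Step k = 3:
  phi_33 = [rho(3) - phi_21 rho(2) - phi_22 rho(1)] / [1 - phi_21 rho(1) - phi_22 rho(2)]
    numerator   = -0.3459 - (0.326025)(-0.4295) - (-0.500345)(0.2173) = -0.09714723
    denominator = 1 - (0.326025)(0.2173) - (-0.500345)(-0.4295) = 0.71425648
  phi_33 = -0.09714723 / 0.71425648 = -0.136.
Therefore phi_{33} = -0.1360.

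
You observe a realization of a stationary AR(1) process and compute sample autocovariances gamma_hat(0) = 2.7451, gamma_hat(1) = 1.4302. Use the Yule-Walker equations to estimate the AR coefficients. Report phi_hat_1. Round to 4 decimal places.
\hat\phi_{1} = 0.5210

The Yule-Walker equations for an AR(p) process read, in matrix form,
  Gamma_p phi = r_p,   with   (Gamma_p)_{ij} = gamma(|i - j|),
                       (r_p)_i = gamma(i),   i,j = 1..p.
Substitute the sample gammas (Toeplitz matrix and right-hand side of size 1):
  Gamma_p = [[2.7451]]
  r_p     = [1.4302]
With p = 1 this is the single equation gamma(0) phi_1 = gamma(1):
  phi_hat_1 = gamma(1) / gamma(0) = 1.4302 / 2.7451 = 0.5210.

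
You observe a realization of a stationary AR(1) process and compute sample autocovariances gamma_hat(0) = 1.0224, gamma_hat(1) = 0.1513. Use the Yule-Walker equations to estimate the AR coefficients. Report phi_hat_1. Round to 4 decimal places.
\hat\phi_{1} = 0.1480

The Yule-Walker equations for an AR(p) process read, in matrix form,
  Gamma_p phi = r_p,   with   (Gamma_p)_{ij} = gamma(|i - j|),
                       (r_p)_i = gamma(i),   i,j = 1..p.
Substitute the sample gammas (Toeplitz matrix and right-hand side of size 1):
  Gamma_p = [[1.0224]]
  r_p     = [0.1513]
With p = 1 this is the single equation gamma(0) phi_1 = gamma(1):
  phi_hat_1 = gamma(1) / gamma(0) = 0.1513 / 1.0224 = 0.1480.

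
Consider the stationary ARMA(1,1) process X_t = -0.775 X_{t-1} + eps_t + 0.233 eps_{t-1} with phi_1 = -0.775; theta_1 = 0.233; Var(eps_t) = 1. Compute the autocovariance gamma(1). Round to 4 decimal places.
\gamma(1) = -1.1121

Multiply the model equation by X_{t-k} and take expectations. With theta_0 = psi_0 = 1 and psi_j the MA(infinity) weights, this gives
  gamma(k) - sum_i phi_i gamma(k-i) = c_k,
  c_k = sigma^2 * sum_{j=k..q} theta_j psi_{j-k}   (c_k = 0 for k > q),
using gamma(-m) = gamma(m).
psi-weights needed (psi_j = theta_j + sum_i phi_i psi_{j-i}):
  psi_1 = theta_1 + phi_1 = 0.233 + (-0.775) = -0.542
Right-hand sides:
  c_0 = sigma^2 (1 + theta_1 psi_1) = 1 * (1 + (0.233)(-0.542)) = 1 * 0.873714 = 0.873714
  c_1 = sigma^2 theta_1 = 1 * (0.233) = 0.233
  c_2 = 0
Equations for k = 0 and k = 1 (AR order 1):
  gamma(0) = phi_1 gamma(1) + c_0
  gamma(1) = phi_1 gamma(0) + c_1
Substituting the second into the first: gamma(0) (1 - phi_1^2) = c_0 + phi_1 c_1, so
  gamma(0) = (c_0 + phi_1 c_1) / (1 - phi_1^2) = (0.873714 + (-0.775)(0.233)) / (1 - (-0.775)^2) = 0.693139 / 0.399375 = 1.735559.
  gamma(1) = phi_1 gamma(0) + c_1 = (-0.775)(1.735559) + (0.233) = -1.112058.
Therefore gamma(1) = -1.1121 (to 4 decimal places).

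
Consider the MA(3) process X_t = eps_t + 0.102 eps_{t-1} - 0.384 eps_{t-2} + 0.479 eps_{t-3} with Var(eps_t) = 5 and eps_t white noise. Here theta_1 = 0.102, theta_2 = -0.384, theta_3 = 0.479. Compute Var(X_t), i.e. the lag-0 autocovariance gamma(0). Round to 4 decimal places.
\gamma(0) = 6.9365

For an MA(q) process X_t = eps_t + sum_i theta_i eps_{t-i} with
Var(eps_t) = sigma^2, the variance is
  gamma(0) = sigma^2 * (1 + sum_i theta_i^2).
  sum_i theta_i^2 = (0.102)^2 + (-0.384)^2 + (0.479)^2 = 0.010404 + 0.147456 + 0.229441 = 0.387301.
  gamma(0) = 5 * (1 + 0.387301) = 5 * 1.387301 = 6.936505, which rounds to 6.9365.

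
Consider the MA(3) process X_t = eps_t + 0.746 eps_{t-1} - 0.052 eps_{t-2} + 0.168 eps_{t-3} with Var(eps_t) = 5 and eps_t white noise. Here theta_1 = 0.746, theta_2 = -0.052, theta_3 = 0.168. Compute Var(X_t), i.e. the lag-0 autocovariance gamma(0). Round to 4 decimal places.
\gamma(0) = 7.9372

For an MA(q) process X_t = eps_t + sum_i theta_i eps_{t-i} with
Var(eps_t) = sigma^2, the variance is
  gamma(0) = sigma^2 * (1 + sum_i theta_i^2).
  sum_i theta_i^2 = (0.746)^2 + (-0.052)^2 + (0.168)^2 = 0.556516 + 0.002704 + 0.028224 = 0.587444.
  gamma(0) = 5 * (1 + 0.587444) = 5 * 1.587444 = 7.93722, which rounds to 7.9372.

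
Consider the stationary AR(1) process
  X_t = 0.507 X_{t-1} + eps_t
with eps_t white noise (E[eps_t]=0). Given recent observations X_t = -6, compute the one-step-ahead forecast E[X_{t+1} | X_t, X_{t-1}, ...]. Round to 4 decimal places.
E[X_{t+1} \mid \mathcal F_t] = -3.0420

For an AR(p) model X_t = c + sum_i phi_i X_{t-i} + eps_t, the
one-step-ahead conditional mean is
  E[X_{t+1} | X_t, ...] = c + sum_i phi_i X_{t+1-i}.
Substitute known values:
  E[X_{t+1} | ...] = (0.507) * (-6)
                   = -3.0420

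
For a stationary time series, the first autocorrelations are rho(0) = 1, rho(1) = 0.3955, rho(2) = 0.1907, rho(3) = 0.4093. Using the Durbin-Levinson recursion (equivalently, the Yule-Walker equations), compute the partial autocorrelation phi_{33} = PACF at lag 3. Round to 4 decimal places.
\phi_{33} = 0.3810

The PACF at lag k is phi_{kk}, the last component of the solution
to the Yule-Walker system G_k phi = r_k where
  (G_k)_{ij} = rho(|i - j|), (r_k)_i = rho(i), i,j = 1..k.
Equivalently, Durbin-Levinson gives phi_{kk} iteratively:
  phi_{11} = rho(1)
  phi_{kk} = [rho(k) - sum_{j=1..k-1} phi_{k-1,j} rho(k-j)]
            / [1 - sum_{j=1..k-1} phi_{k-1,j} rho(j)],
  phi_{k,j} = phi_{k-1,j} - phi_{kk} phi_{k-1,k-j},  j = 1..k-1.
Step k = 1:
  phi_11 = rho(1) = 0.3955.
Step k = 2:
  phi_22 = [rho(2) - phi_11 rho(1)] / [1 - phi_11 rho(1)] = [0.1907 - (0.3955)(0.3955)] / [1 - (0.3955)(0.3955)]
         = 0.03427975 / 0.84357975 = 0.040636.
  Update: phi_21 = phi_11 - phi_22 phi_11 = 0.3955 - (0.040636)(0.3955) = 0.379428.
Step k = 3:
  phi_33 = [rho(3) - phi_21 rho(2) - phi_22 rho(1)] / [1 - phi_21 rho(1) - phi_22 rho(2)]
    numerator   = 0.4093 - (0.379428)(0.1907) - (0.040636)(0.3955) = 0.32087144
    denominator = 1 - (0.379428)(0.3955) - (0.040636)(0.1907) = 0.84218676
  phi_33 = 0.32087144 / 0.84218676 = 0.381.
Therefore phi_{33} = 0.3810.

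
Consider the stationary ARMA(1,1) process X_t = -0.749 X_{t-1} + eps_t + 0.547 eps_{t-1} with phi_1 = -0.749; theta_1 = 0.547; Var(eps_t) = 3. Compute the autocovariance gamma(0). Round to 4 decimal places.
\gamma(0) = 3.2788

Multiply the model equation by X_{t-k} and take expectations. With theta_0 = psi_0 = 1 and psi_j the MA(infinity) weights, this gives
  gamma(k) - sum_i phi_i gamma(k-i) = c_k,
  c_k = sigma^2 * sum_{j=k..q} theta_j psi_{j-k}   (c_k = 0 for k > q),
using gamma(-m) = gamma(m).
psi-weights needed (psi_j = theta_j + sum_i phi_i psi_{j-i}):
  psi_1 = theta_1 + phi_1 = 0.547 + (-0.749) = -0.202
Right-hand sides:
  c_0 = sigma^2 (1 + theta_1 psi_1) = 3 * (1 + (0.547)(-0.202)) = 3 * 0.889506 = 2.668518
  c_1 = sigma^2 theta_1 = 3 * (0.547) = 1.641
  c_2 = 0
Equations for k = 0 and k = 1 (AR order 1):
  gamma(0) = phi_1 gamma(1) + c_0
  gamma(1) = phi_1 gamma(0) + c_1
Substituting the second into the first: gamma(0) (1 - phi_1^2) = c_0 + phi_1 c_1, so
  gamma(0) = (c_0 + phi_1 c_1) / (1 - phi_1^2) = (2.668518 + (-0.749)(1.641)) / (1 - (-0.749)^2) = 1.439409 / 0.438999 = 3.278843.
Therefore gamma(0) = 3.2788 (to 4 decimal places).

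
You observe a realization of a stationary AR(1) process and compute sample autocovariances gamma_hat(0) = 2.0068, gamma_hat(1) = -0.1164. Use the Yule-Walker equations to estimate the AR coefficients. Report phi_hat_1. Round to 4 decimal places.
\hat\phi_{1} = -0.0580

The Yule-Walker equations for an AR(p) process read, in matrix form,
  Gamma_p phi = r_p,   with   (Gamma_p)_{ij} = gamma(|i - j|),
                       (r_p)_i = gamma(i),   i,j = 1..p.
Substitute the sample gammas (Toeplitz matrix and right-hand side of size 1):
  Gamma_p = [[2.0068]]
  r_p     = [-0.1164]
With p = 1 this is the single equation gamma(0) phi_1 = gamma(1):
  phi_hat_1 = gamma(1) / gamma(0) = -0.1164 / 2.0068 = -0.0580.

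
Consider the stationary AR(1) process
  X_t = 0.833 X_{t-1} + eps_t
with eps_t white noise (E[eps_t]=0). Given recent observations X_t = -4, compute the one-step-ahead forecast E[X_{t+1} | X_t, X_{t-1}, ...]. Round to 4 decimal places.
E[X_{t+1} \mid \mathcal F_t] = -3.3320

For an AR(p) model X_t = c + sum_i phi_i X_{t-i} + eps_t, the
one-step-ahead conditional mean is
  E[X_{t+1} | X_t, ...] = c + sum_i phi_i X_{t+1-i}.
Substitute known values:
  E[X_{t+1} | ...] = (0.833) * (-4)
                   = -3.3320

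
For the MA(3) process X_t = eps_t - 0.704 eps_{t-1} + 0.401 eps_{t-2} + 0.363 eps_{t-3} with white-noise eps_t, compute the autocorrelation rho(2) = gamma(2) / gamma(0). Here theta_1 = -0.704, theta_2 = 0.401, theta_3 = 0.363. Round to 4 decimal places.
\rho(2) = 0.0813

For an MA(q) process with theta_0 = 1, the autocovariance is
  gamma(k) = sigma^2 * sum_{i=0..q-k} theta_i * theta_{i+k},
and rho(k) = gamma(k) / gamma(0). Sigma^2 cancels.
  numerator   = (1)*(0.401) + (-0.704)*(0.363) = 0.145448.
  denominator = (1)^2 + (-0.704)^2 + (0.401)^2 + (0.363)^2 = 1.788186.
  rho(2) = 0.145448 / 1.788186 = 0.0813.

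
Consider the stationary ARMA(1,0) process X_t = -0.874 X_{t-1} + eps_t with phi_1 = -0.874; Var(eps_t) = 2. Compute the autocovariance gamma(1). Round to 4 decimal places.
\gamma(1) = -7.4029

Multiply the model equation by X_{t-k} and take expectations. With theta_0 = psi_0 = 1 and psi_j the MA(infinity) weights, this gives
  gamma(k) - sum_i phi_i gamma(k-i) = c_k,
  c_k = sigma^2 * sum_{j=k..q} theta_j psi_{j-k}   (c_k = 0 for k > q),
using gamma(-m) = gamma(m).
Pure AR (q = 0): c_0 = sigma^2 = 2, c_k = 0 for k >= 1.
Equations for k = 0 and k = 1 (AR order 1):
  gamma(0) = phi_1 gamma(1) + c_0
  gamma(1) = phi_1 gamma(0) + c_1
Substituting the second into the first: gamma(0) (1 - phi_1^2) = c_0 + phi_1 c_1, so
  gamma(0) = c_0 / (1 - phi_1^2) = 2 / (1 - (-0.874)^2) = 2 / 0.236124 = 8.470126.
  gamma(1) = phi_1 gamma(0) = (-0.874)(8.470126) = -7.40289.
Therefore gamma(1) = -7.4029 (to 4 decimal places).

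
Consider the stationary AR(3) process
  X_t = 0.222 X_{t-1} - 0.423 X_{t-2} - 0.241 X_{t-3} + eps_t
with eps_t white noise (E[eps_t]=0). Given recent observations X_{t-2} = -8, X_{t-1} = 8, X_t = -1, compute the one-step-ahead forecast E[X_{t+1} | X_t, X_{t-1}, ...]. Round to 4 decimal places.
E[X_{t+1} \mid \mathcal F_t] = -1.6780

For an AR(p) model X_t = c + sum_i phi_i X_{t-i} + eps_t, the
one-step-ahead conditional mean is
  E[X_{t+1} | X_t, ...] = c + sum_i phi_i X_{t+1-i}.
Substitute known values:
  E[X_{t+1} | ...] = (0.222) * (-1) + (-0.423) * (8) + (-0.241) * (-8)
                   = -1.6780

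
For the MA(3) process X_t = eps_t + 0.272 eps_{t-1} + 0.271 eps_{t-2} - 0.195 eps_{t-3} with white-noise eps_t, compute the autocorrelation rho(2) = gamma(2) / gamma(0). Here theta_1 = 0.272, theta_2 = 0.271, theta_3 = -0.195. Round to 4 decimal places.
\rho(2) = 0.1839

For an MA(q) process with theta_0 = 1, the autocovariance is
  gamma(k) = sigma^2 * sum_{i=0..q-k} theta_i * theta_{i+k},
and rho(k) = gamma(k) / gamma(0). Sigma^2 cancels.
  numerator   = (1)*(0.271) + (0.272)*(-0.195) = 0.21796.
  denominator = (1)^2 + (0.272)^2 + (0.271)^2 + (-0.195)^2 = 1.18545.
  rho(2) = 0.21796 / 1.18545 = 0.1839.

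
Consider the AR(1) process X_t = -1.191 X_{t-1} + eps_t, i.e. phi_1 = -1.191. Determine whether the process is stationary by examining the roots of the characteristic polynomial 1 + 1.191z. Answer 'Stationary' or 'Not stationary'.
\text{Not stationary}

The AR(p) characteristic polynomial is P(z) = 1 + 1.191z.
Stationarity requires all roots to lie outside the unit circle, i.e. |z| > 1 for every root.
This is linear in z: 1 + (1.191) z = 0  =>  z = -1/(1.191) = -0.839631,  |z| = 0.839631.
Moduli of all roots: 0.8396.
All moduli strictly greater than 1? No.
Verdict: Not stationary.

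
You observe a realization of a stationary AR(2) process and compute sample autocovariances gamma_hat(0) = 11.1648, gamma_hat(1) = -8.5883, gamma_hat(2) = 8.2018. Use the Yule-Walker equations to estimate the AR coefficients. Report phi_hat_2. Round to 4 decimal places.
\hat\phi_{2} = 0.3500

The Yule-Walker equations for an AR(p) process read, in matrix form,
  Gamma_p phi = r_p,   with   (Gamma_p)_{ij} = gamma(|i - j|),
                       (r_p)_i = gamma(i),   i,j = 1..p.
Substitute the sample gammas (Toeplitz matrix and right-hand side of size 2):
  Gamma_p = [[11.1648, -8.5883], [-8.5883, 11.1648]]
  r_p     = [-8.5883, 8.2018]
Written out:
  11.1648 phi_1 - 8.5883 phi_2 = -8.5883
  -8.5883 phi_1 + 11.1648 phi_2 = 8.2018
Solve by Cramer's rule:
  det = gamma(0)^2 - gamma(1)^2 = (11.1648)^2 - (-8.5883)^2 = 124.65275904 - 73.75889689 = 50.89386215
  phi_hat_1 = [gamma(1) gamma(0) - gamma(1) gamma(2)] / det = [(-8.5883)(11.1648) - (-8.5883)(8.2018)] / 50.89386215 = -25.4471329 / 50.89386215 = -0.5
  phi_hat_2 = [gamma(0) gamma(2) - gamma(1)^2] / det = [(11.1648)(8.2018) - (-8.5883)^2] / 50.89386215 = 17.81255975 / 50.89386215 = 0.35
So phi_hat = [-0.5000, 0.3500].
Therefore phi_hat_2 = 0.3500.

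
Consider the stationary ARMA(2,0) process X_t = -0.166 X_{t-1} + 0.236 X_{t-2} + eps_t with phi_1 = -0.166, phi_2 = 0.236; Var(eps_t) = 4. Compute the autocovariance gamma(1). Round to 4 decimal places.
\gamma(1) = -0.9660

Multiply the model equation by X_{t-k} and take expectations. With theta_0 = psi_0 = 1 and psi_j the MA(infinity) weights, this gives
  gamma(k) - sum_i phi_i gamma(k-i) = c_k,
  c_k = sigma^2 * sum_{j=k..q} theta_j psi_{j-k}   (c_k = 0 for k > q),
using gamma(-m) = gamma(m).
Pure AR (q = 0): c_0 = sigma^2 = 4, c_k = 0 for k >= 1.
Equations for k = 0, 1, 2 (AR order 2, c_2 = 0):
  (E0) gamma(0) = phi_1 gamma(1) + phi_2 gamma(2) + c_0
  (E1) gamma(1) = phi_1 gamma(0) + phi_2 gamma(1) + c_1
  (E2) gamma(2) = phi_1 gamma(1) + phi_2 gamma(0)
From (E1): gamma(1) = A gamma(0) + B with
  A = phi_1 / (1 - phi_2) = -0.166 / 0.764 = -0.217277,   B = c_1 / (1 - phi_2) = 0 / 0.764 = 0.
Insert (E2) into (E0): gamma(0) (1 - phi_2^2) = phi_1 (1 + phi_2) gamma(1) + c_0.
  phi_1 (1 + phi_2) = (-0.166)(1.236) = -0.205176,   1 - phi_2^2 = 0.944304.
Replace gamma(1) by A gamma(0) + B and collect gamma(0):
  gamma(0) [0.944304 - (-0.205176)(-0.217277)] = c_0 = 4
  gamma(0) * 0.899724 = 4
  gamma(0) = 4 / 0.899724 = 4.445808.
  gamma(1) = A gamma(0) = (-0.217277)(4.445808) = -0.965974.
Therefore gamma(1) = -0.9660 (to 4 decimal places).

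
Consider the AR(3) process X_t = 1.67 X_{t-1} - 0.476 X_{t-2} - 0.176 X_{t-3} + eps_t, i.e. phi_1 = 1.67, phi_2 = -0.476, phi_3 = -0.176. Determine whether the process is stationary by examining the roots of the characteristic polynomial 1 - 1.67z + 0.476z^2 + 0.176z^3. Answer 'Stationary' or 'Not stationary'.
\text{Not stationary}

The AR(p) characteristic polynomial is P(z) = 1 - 1.67z + 0.476z^2 + 0.176z^3.
Stationarity requires all roots to lie outside the unit circle, i.e. |z| > 1 for every root.
Degree 3: look for a simple real root z0 first, then factor out (1 - z/z0) and solve the remaining quadratic.
Testing z0 = 1.25: P(1.25) = 1 + (-1.67)(1.25) + (0.476)(1.25)^2 + (0.176)(1.25)^3
  = 1 + (-2.0875) + (0.74375) + (0.34375) = 0.  So z_0 = 1.25 is a root, |z_0| = 1.25.
Divide out the factor (1 - 0.8 z) = (1 - z/z0) (since 1/z0 = 0.8):
  P(z) = (1 - 0.8 z)(1 + (-0.87) z + (-0.22) z^2)
  [check: z-coef -0.87 - (0.8) = -1.67; z^2-coef -0.22 - (0.8)(-0.87) = 0.476; z^3-coef -(0.8)(-0.22) = 0.176.]
Remaining roots from the quadratic factor 1 + (-0.87) z + (-0.22) z^2:
  Set 1 + (-0.87) z + (-0.22) z^2 = 0, i.e. a z^2 + b z + c = 0 with a = -0.22, b = -0.87, c = 1.
  Discriminant D = b^2 - 4ac = (-0.87)^2 - 4*(-0.22)*1 = 0.7569 - (-0.88) = 1.6369.
  D >= 0, so the roots are real: z = (-b +/- sqrt(D)) / (2a) = (0.87 +/- 1.279414) / (-0.44).
    z_1 = (0.87 + 1.279414) / (-0.44) = -4.885,   |z_1| = 4.885.
    z_2 = (0.87 - 1.279414) / (-0.44) = 0.9305,   |z_2| = 0.9305.
Moduli of all roots: 1.2500, 4.8850, 0.9305.
All moduli strictly greater than 1? No.
Verdict: Not stationary.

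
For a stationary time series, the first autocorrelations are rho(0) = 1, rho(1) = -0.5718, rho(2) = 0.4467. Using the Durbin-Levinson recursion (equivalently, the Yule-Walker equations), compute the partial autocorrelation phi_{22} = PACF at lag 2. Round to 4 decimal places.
\phi_{22} = 0.1779

The PACF at lag k is phi_{kk}, the last component of the solution
to the Yule-Walker system G_k phi = r_k where
  (G_k)_{ij} = rho(|i - j|), (r_k)_i = rho(i), i,j = 1..k.
Equivalently, Durbin-Levinson gives phi_{kk} iteratively:
  phi_{11} = rho(1)
  phi_{kk} = [rho(k) - sum_{j=1..k-1} phi_{k-1,j} rho(k-j)]
            / [1 - sum_{j=1..k-1} phi_{k-1,j} rho(j)],
  phi_{k,j} = phi_{k-1,j} - phi_{kk} phi_{k-1,k-j},  j = 1..k-1.
Step k = 1:
  phi_11 = rho(1) = -0.5718.
Step k = 2:
  phi_22 = [rho(2) - phi_11 rho(1)] / [1 - phi_11 rho(1)] = [0.4467 - (-0.5718)(-0.5718)] / [1 - (-0.5718)(-0.5718)]
         = 0.11974476 / 0.67304476 = 0.1779.
Therefore phi_{22} = 0.1779.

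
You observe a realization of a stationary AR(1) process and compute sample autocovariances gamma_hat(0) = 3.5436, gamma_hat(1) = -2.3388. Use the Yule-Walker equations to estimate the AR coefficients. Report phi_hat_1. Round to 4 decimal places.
\hat\phi_{1} = -0.6600

The Yule-Walker equations for an AR(p) process read, in matrix form,
  Gamma_p phi = r_p,   with   (Gamma_p)_{ij} = gamma(|i - j|),
                       (r_p)_i = gamma(i),   i,j = 1..p.
Substitute the sample gammas (Toeplitz matrix and right-hand side of size 1):
  Gamma_p = [[3.5436]]
  r_p     = [-2.3388]
With p = 1 this is the single equation gamma(0) phi_1 = gamma(1):
  phi_hat_1 = gamma(1) / gamma(0) = -2.3388 / 3.5436 = -0.6600.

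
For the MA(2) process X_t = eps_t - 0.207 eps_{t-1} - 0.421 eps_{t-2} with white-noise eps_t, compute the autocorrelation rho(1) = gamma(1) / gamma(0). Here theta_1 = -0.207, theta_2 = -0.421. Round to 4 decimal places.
\rho(1) = -0.0982

For an MA(q) process with theta_0 = 1, the autocovariance is
  gamma(k) = sigma^2 * sum_{i=0..q-k} theta_i * theta_{i+k},
and rho(k) = gamma(k) / gamma(0). Sigma^2 cancels.
  numerator   = (1)*(-0.207) + (-0.207)*(-0.421) = -0.119853.
  denominator = (1)^2 + (-0.207)^2 + (-0.421)^2 = 1.22009.
  rho(1) = -0.119853 / 1.22009 = -0.0982.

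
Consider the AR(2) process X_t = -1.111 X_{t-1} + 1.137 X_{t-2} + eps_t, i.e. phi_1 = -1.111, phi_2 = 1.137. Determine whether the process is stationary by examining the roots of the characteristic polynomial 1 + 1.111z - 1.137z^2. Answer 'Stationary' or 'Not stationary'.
\text{Not stationary}

The AR(p) characteristic polynomial is P(z) = 1 + 1.111z - 1.137z^2.
Stationarity requires all roots to lie outside the unit circle, i.e. |z| > 1 for every root.
Set 1 + (1.111) z + (-1.137) z^2 = 0, i.e. a z^2 + b z + c = 0 with a = -1.137, b = 1.111, c = 1.
Discriminant D = b^2 - 4ac = (1.111)^2 - 4*(-1.137)*1 = 1.234321 - (-4.548) = 5.782321.
D >= 0, so the roots are real: z = (-b +/- sqrt(D)) / (2a) = (-1.111 +/- 2.404646) / (-2.274).
  z_1 = (-1.111 + 2.404646) / (-2.274) = -0.5689,   |z_1| = 0.5689.
  z_2 = (-1.111 - 2.404646) / (-2.274) = 1.546,   |z_2| = 1.546.
Moduli of all roots: 0.5689, 1.5460.
All moduli strictly greater than 1? No.
Verdict: Not stationary.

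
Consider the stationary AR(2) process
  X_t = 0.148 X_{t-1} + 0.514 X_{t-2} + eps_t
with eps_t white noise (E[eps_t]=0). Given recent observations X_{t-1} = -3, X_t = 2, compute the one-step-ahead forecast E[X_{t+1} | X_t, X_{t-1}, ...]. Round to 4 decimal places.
E[X_{t+1} \mid \mathcal F_t] = -1.2460

For an AR(p) model X_t = c + sum_i phi_i X_{t-i} + eps_t, the
one-step-ahead conditional mean is
  E[X_{t+1} | X_t, ...] = c + sum_i phi_i X_{t+1-i}.
Substitute known values:
  E[X_{t+1} | ...] = (0.148) * (2) + (0.514) * (-3)
                   = -1.2460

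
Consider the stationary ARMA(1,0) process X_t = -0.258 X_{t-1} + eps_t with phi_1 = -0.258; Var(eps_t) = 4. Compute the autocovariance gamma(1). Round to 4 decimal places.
\gamma(1) = -1.1056

Multiply the model equation by X_{t-k} and take expectations. With theta_0 = psi_0 = 1 and psi_j the MA(infinity) weights, this gives
  gamma(k) - sum_i phi_i gamma(k-i) = c_k,
  c_k = sigma^2 * sum_{j=k..q} theta_j psi_{j-k}   (c_k = 0 for k > q),
using gamma(-m) = gamma(m).
Pure AR (q = 0): c_0 = sigma^2 = 4, c_k = 0 for k >= 1.
Equations for k = 0 and k = 1 (AR order 1):
  gamma(0) = phi_1 gamma(1) + c_0
  gamma(1) = phi_1 gamma(0) + c_1
Substituting the second into the first: gamma(0) (1 - phi_1^2) = c_0 + phi_1 c_1, so
  gamma(0) = c_0 / (1 - phi_1^2) = 4 / (1 - (-0.258)^2) = 4 / 0.933436 = 4.285243.
  gamma(1) = phi_1 gamma(0) = (-0.258)(4.285243) = -1.105593.
Therefore gamma(1) = -1.1056 (to 4 decimal places).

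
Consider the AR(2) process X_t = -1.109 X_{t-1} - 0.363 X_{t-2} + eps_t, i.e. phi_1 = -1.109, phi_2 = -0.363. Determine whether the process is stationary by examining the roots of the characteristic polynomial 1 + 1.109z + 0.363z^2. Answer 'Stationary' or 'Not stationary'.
\text{Stationary}

The AR(p) characteristic polynomial is P(z) = 1 + 1.109z + 0.363z^2.
Stationarity requires all roots to lie outside the unit circle, i.e. |z| > 1 for every root.
Set 1 + (1.109) z + (0.363) z^2 = 0, i.e. a z^2 + b z + c = 0 with a = 0.363, b = 1.109, c = 1.
Discriminant D = b^2 - 4ac = (1.109)^2 - 4*(0.363)*1 = 1.229881 - (1.452) = -0.222119.
D < 0, so the roots are the complex-conjugate pair z = (-b +/- i sqrt(-D)) / (2a) = -1.5275 +/- 0.6492i.
For a conjugate pair |z|^2 = z * conj(z) = (product of roots) = c/a = 1/(0.363) = 2.754821, so |z| = sqrt(2.754821) = 1.6598 for both roots.
Moduli of all roots: 1.6598, 1.6598.
All moduli strictly greater than 1? Yes.
Verdict: Stationary.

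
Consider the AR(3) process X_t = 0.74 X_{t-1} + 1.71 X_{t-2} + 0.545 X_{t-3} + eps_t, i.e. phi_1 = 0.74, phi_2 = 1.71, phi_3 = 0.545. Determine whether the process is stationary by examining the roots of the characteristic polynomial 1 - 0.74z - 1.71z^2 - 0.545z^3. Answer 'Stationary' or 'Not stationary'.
\text{Not stationary}

The AR(p) characteristic polynomial is P(z) = 1 - 0.74z - 1.71z^2 - 0.545z^3.
Stationarity requires all roots to lie outside the unit circle, i.e. |z| > 1 for every root.
Degree 3: look for a simple real root z0 first, then factor out (1 - z/z0) and solve the remaining quadratic.
Testing z0 = -2: P(-2) = 1 + (-0.74)(-2) + (-1.71)(-2)^2 + (-0.545)(-2)^3
  = 1 + (1.48) + (-6.84) + (4.36) = 0.  So z_0 = -2 is a root, |z_0| = 2.
Divide out the factor (1 + 0.5 z) = (1 - z/z0) (since 1/z0 = -0.5):
  P(z) = (1 + 0.5 z)(1 + (-1.24) z + (-1.09) z^2)
  [check: z-coef -1.24 - (-0.5) = -0.74; z^2-coef -1.09 - (-0.5)(-1.24) = -1.71; z^3-coef -(-0.5)(-1.09) = -0.545.]
Remaining roots from the quadratic factor 1 + (-1.24) z + (-1.09) z^2:
  Set 1 + (-1.24) z + (-1.09) z^2 = 0, i.e. a z^2 + b z + c = 0 with a = -1.09, b = -1.24, c = 1.
  Discriminant D = b^2 - 4ac = (-1.24)^2 - 4*(-1.09)*1 = 1.5376 - (-4.36) = 5.8976.
  D >= 0, so the roots are real: z = (-b +/- sqrt(D)) / (2a) = (1.24 +/- 2.428497) / (-2.18).
    z_1 = (1.24 + 2.428497) / (-2.18) = -1.6828,   |z_1| = 1.6828.
    z_2 = (1.24 - 2.428497) / (-2.18) = 0.5452,   |z_2| = 0.5452.
Moduli of all roots: 2.0000, 1.6828, 0.5452.
All moduli strictly greater than 1? No.
Verdict: Not stationary.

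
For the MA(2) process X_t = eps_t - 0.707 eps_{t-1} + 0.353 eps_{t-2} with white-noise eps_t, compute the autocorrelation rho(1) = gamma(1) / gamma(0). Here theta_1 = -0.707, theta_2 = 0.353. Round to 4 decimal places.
\rho(1) = -0.5889

For an MA(q) process with theta_0 = 1, the autocovariance is
  gamma(k) = sigma^2 * sum_{i=0..q-k} theta_i * theta_{i+k},
and rho(k) = gamma(k) / gamma(0). Sigma^2 cancels.
  numerator   = (1)*(-0.707) + (-0.707)*(0.353) = -0.956571.
  denominator = (1)^2 + (-0.707)^2 + (0.353)^2 = 1.624458.
  rho(1) = -0.956571 / 1.624458 = -0.5889.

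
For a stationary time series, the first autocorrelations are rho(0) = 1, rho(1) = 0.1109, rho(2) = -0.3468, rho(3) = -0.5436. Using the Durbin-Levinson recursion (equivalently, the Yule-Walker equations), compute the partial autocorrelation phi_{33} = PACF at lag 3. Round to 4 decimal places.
\phi_{33} = -0.5260

The PACF at lag k is phi_{kk}, the last component of the solution
to the Yule-Walker system G_k phi = r_k where
  (G_k)_{ij} = rho(|i - j|), (r_k)_i = rho(i), i,j = 1..k.
Equivalently, Durbin-Levinson gives phi_{kk} iteratively:
  phi_{11} = rho(1)
  phi_{kk} = [rho(k) - sum_{j=1..k-1} phi_{k-1,j} rho(k-j)]
            / [1 - sum_{j=1..k-1} phi_{k-1,j} rho(j)],
  phi_{k,j} = phi_{k-1,j} - phi_{kk} phi_{k-1,k-j},  j = 1..k-1.
Step k = 1:
  phi_11 = rho(1) = 0.1109.
Step k = 2:
  phi_22 = [rho(2) - phi_11 rho(1)] / [1 - phi_11 rho(1)] = [-0.3468 - (0.1109)(0.1109)] / [1 - (0.1109)(0.1109)]
         = -0.35909881 / 0.98770119 = -0.36357.
  Update: phi_21 = phi_11 - phi_22 phi_11 = 0.1109 - (-0.36357)(0.1109) = 0.15122.
Step k = 3:
  phi_33 = [rho(3) - phi_21 rho(2) - phi_22 rho(1)] / [1 - phi_21 rho(1) - phi_22 rho(2)]
    numerator   = -0.5436 - (0.15122)(-0.3468) - (-0.36357)(0.1109) = -0.45083698
    denominator = 1 - (0.15122)(0.1109) - (-0.36357)(-0.3468) = 0.85714353
  phi_33 = -0.45083698 / 0.85714353 = -0.526.
Therefore phi_{33} = -0.5260.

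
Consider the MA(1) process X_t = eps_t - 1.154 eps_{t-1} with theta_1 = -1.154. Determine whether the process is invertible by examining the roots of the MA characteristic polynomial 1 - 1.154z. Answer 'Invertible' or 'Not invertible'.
\text{Not invertible}

The MA(q) characteristic polynomial is P(z) = 1 - 1.154z.
Invertibility requires all roots to lie outside the unit circle, i.e. |z| > 1 for every root.
This is linear in z: 1 + (-1.154) z = 0  =>  z = -1/(-1.154) = 0.866551,  |z| = 0.866551.
Moduli of all roots: 0.8666.
All moduli strictly greater than 1? No.
Verdict: Not invertible.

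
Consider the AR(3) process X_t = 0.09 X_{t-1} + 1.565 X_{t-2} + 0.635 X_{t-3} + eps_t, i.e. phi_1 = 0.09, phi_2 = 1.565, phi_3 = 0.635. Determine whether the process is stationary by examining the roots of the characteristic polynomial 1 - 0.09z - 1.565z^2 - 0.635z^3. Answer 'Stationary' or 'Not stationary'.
\text{Not stationary}

The AR(p) characteristic polynomial is P(z) = 1 - 0.09z - 1.565z^2 - 0.635z^3.
Stationarity requires all roots to lie outside the unit circle, i.e. |z| > 1 for every root.
Degree 3: look for a simple real root z0 first, then factor out (1 - z/z0) and solve the remaining quadratic.
Testing z0 = -2: P(-2) = 1 + (-0.09)(-2) + (-1.565)(-2)^2 + (-0.635)(-2)^3
  = 1 + (0.18) + (-6.26) + (5.08) = 0.  So z_0 = -2 is a root, |z_0| = 2.
Divide out the factor (1 + 0.5 z) = (1 - z/z0) (since 1/z0 = -0.5):
  P(z) = (1 + 0.5 z)(1 + (-0.59) z + (-1.27) z^2)
  [check: z-coef -0.59 - (-0.5) = -0.09; z^2-coef -1.27 - (-0.5)(-0.59) = -1.565; z^3-coef -(-0.5)(-1.27) = -0.635.]
Remaining roots from the quadratic factor 1 + (-0.59) z + (-1.27) z^2:
  Set 1 + (-0.59) z + (-1.27) z^2 = 0, i.e. a z^2 + b z + c = 0 with a = -1.27, b = -0.59, c = 1.
  Discriminant D = b^2 - 4ac = (-0.59)^2 - 4*(-1.27)*1 = 0.3481 - (-5.08) = 5.4281.
  D >= 0, so the roots are real: z = (-b +/- sqrt(D)) / (2a) = (0.59 +/- 2.329828) / (-2.54).
    z_1 = (0.59 + 2.329828) / (-2.54) = -1.1495,   |z_1| = 1.1495.
    z_2 = (0.59 - 2.329828) / (-2.54) = 0.685,   |z_2| = 0.685.
Moduli of all roots: 2.0000, 1.1495, 0.6850.
All moduli strictly greater than 1? No.
Verdict: Not stationary.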